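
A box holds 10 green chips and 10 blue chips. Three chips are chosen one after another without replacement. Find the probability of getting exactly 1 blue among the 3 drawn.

One ordering (blue drawn first) has probability 10/20 × 10/19 × 9/18 = 900/6840 = 5/38.
There are C(3,1) = 3 such orderings, each equally likely, so P = 3 × 5/38 = 15/38.

15/38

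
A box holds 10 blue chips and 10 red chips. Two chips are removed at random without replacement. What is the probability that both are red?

P = 10/20 × 9/19 = 90/380 = 9/38.

9/38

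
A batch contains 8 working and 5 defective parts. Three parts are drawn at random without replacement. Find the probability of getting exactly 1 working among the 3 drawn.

40/143

One ordering (working drawn first) has probability 8/13 × 5/12 × 4/11 = 160/1716 = 40/429.
There are C(3,1) = 3 such orderings, each equally likely, so P = 3 × 40/429 = 40/143.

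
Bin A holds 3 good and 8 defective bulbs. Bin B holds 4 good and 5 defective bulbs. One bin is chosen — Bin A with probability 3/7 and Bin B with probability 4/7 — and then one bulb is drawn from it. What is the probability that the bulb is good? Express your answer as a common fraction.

From Bin A: P(good) = 3/11.
From Bin B: P(good) = 4/9.
Total probability = (3/7)(3/11) + (4/7)(4/9) = 257/693.

257/693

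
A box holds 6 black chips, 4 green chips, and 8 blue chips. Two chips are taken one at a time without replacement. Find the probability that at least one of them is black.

P(no black) = 12/18 × 11/17 = 132/306 = 22/51.
P(at least one) = 1 − 22/51 = 29/51.

29/51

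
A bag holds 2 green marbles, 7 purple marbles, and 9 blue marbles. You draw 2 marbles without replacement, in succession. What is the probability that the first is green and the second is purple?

Chain rule:
P = 2/18 × 7/17 = 14/306 = 7/153.

7/153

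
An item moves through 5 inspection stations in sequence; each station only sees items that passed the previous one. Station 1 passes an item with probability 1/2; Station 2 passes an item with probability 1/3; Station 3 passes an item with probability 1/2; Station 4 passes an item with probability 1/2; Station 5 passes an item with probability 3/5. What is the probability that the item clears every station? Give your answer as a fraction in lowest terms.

1/40

Multiplying along the chain,
P = 1/2 × 1/3 × 1/2 × 1/2 × 3/5 = 3/120 = 1/40.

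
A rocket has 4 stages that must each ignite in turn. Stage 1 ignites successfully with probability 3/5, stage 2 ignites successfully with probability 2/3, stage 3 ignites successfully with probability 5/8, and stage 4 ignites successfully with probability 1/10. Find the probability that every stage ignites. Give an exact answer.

Multiplying along the chain,
P = 3/5 × 2/3 × 5/8 × 1/10 = 30/1200 = 1/40.

1/40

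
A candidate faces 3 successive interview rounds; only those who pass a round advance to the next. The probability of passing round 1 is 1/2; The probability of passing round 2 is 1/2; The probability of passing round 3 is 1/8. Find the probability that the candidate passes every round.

1/32

The events are sequential, so multiply the conditional probabilities:
P = 1/2 × 1/2 × 1/8 = 1/32.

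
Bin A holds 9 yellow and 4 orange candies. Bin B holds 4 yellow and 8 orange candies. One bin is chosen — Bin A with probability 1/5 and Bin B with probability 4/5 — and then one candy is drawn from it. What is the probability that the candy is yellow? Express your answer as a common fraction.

79/195

From Bin A: P(yellow) = 9/13.
From Bin B: P(yellow) = 4/12.
Total probability = (1/5)(9/13) + (4/5)(4/12) = 79/195.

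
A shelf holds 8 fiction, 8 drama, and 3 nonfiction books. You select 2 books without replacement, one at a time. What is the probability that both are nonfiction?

P(all nonfiction) = 3/19 × 2/18 = 6/342 = 1/57.

1/57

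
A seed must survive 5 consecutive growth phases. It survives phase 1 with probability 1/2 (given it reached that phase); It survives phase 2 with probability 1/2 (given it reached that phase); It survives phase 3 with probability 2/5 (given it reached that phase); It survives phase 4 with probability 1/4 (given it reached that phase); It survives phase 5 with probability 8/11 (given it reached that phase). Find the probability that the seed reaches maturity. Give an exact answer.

Each stage is reached only if all earlier stages succeed, so
P = 1/2 × 1/2 × 2/5 × 1/4 × 8/11 = 16/880 = 1/55.

1/55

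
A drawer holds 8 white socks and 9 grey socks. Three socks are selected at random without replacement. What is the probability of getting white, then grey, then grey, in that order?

12/85

Each draw changes the counts, so multiply the conditional probabilities along the sequence:
P = 8/17 × 9/16 × 8/15 = 576/4080 = 12/85.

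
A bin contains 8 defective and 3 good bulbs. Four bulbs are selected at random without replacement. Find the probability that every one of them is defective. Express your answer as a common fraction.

P = 8/11 × 7/10 × 6/9 × 5/8 = 1680/7920 = 7/33.

7/33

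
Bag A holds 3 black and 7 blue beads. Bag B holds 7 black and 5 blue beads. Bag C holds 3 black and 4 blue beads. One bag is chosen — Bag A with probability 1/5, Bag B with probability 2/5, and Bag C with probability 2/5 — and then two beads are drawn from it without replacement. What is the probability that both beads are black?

From Bag A: P(both black) = (3/10)(2/9) = 1/15.
From Bag B: P(both black) = (7/12)(6/11) = 7/22.
From Bag C: P(both black) = (3/7)(2/6) = 1/7.
Total probability = (1/5)(1/15) + (2/5)(7/22) + (2/5)(1/7) = 1142/5775.

1142/5775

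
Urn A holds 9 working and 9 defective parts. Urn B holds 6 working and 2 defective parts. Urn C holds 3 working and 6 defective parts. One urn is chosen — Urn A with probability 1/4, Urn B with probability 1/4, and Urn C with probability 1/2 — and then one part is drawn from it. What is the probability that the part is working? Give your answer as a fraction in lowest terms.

23/48

From Urn A: P(working) = 9/18.
From Urn B: P(working) = 6/8.
From Urn C: P(working) = 3/9.
Total probability = (1/4)(9/18) + (1/4)(6/8) + (1/2)(3/9) = 23/48.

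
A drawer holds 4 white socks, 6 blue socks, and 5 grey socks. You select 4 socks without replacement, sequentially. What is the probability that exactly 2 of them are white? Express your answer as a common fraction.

22/91

One ordering (white drawn first) has probability 4/15 × 3/14 × 11/13 × 10/12 = 1320/32760 = 11/273.
There are C(4,2) = 6 such orderings, each equally likely, so P = 6 × 11/273 = 22/91.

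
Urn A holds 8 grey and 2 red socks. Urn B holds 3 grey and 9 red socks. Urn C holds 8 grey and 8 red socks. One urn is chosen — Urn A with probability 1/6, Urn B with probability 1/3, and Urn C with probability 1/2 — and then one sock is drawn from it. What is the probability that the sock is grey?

From Urn A: P(grey) = 8/10.
From Urn B: P(grey) = 3/12.
From Urn C: P(grey) = 8/16.
Total probability = (1/6)(8/10) + (1/3)(3/12) + (1/2)(8/16) = 7/15.

7/15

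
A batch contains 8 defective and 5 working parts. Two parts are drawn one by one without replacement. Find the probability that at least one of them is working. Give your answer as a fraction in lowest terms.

P(no working) = 8/13 × 7/12 = 56/156 = 14/39.
P(at least one) = 1 − 14/39 = 25/39.

25/39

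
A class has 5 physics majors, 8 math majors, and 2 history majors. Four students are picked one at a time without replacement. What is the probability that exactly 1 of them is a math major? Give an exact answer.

One ordering (a math major drawn first) has probability 8/15 × 7/14 × 6/13 × 5/12 = 1680/32760 = 2/39.
There are C(4,1) = 4 such orderings, each equally likely, so P = 4 × 2/39 = 8/39.

8/39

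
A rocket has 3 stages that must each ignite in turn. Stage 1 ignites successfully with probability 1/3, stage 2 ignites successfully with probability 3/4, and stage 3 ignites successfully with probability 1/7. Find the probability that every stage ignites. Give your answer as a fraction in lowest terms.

1/28

The events are sequential, so multiply the conditional probabilities:
P = 1/3 × 3/4 × 1/7 = 3/84 = 1/28.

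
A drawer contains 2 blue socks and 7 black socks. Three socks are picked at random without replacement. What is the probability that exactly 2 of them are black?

One ordering (black drawn first) has probability 7/9 × 6/8 × 2/7 = 84/504 = 1/6.
There are C(3,2) = 3 such orderings, each equally likely, so P = 3 × 1/6 = 1/2.

1/2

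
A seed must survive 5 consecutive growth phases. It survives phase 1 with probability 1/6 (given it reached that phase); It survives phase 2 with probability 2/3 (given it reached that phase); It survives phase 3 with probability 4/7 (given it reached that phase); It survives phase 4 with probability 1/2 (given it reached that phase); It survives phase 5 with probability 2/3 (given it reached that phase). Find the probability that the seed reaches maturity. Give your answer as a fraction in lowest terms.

4/189

Multiplying along the chain,
P = 1/6 × 2/3 × 4/7 × 1/2 × 2/3 = 16/756 = 4/189.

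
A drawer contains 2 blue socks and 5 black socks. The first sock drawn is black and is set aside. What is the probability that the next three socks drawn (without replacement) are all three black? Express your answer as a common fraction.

With the first sock removed, 4 black remain out of 6.
P = 4/6 × 3/5 × 2/4 = 24/120 = 1/5.

1/5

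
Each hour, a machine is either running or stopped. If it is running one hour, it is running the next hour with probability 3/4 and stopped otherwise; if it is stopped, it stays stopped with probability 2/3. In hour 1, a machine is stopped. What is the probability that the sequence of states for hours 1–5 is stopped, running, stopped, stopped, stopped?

1/27

Hour 1 is given. For each transition, use the conditional probability from the current state:
P(running | stopped) = 1/3; P(stopped | running) = 1/4; P(stopped | stopped) = 2/3; P(stopped | stopped) = 2/3.
P = 1/3 × 1/4 × 2/3 × 2/3 = 4/108 = 1/27.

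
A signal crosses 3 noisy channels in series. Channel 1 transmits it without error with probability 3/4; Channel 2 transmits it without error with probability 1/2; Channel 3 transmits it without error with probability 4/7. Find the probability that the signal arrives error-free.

3/14

Each stage is reached only if all earlier stages succeed, so
P = 3/4 × 1/2 × 4/7 = 12/56 = 3/14.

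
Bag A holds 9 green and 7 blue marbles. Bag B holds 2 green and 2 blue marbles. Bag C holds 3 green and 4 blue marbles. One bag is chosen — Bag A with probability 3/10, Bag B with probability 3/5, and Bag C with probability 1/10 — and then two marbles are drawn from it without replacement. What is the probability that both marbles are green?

From Bag A: P(both green) = (9/16)(8/15) = 3/10.
From Bag B: P(both green) = (2/4)(1/3) = 1/6.
From Bag C: P(both green) = (3/7)(2/6) = 1/7.
Total probability = (3/10)(3/10) + (3/5)(1/6) + (1/10)(1/7) = 143/700.

143/700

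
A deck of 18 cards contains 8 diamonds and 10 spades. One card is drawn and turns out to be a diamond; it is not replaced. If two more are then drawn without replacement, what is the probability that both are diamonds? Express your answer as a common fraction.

21/136

With the first card removed, 7 diamonds remain out of 17.
P = 7/17 × 6/16 = 42/272 = 21/136.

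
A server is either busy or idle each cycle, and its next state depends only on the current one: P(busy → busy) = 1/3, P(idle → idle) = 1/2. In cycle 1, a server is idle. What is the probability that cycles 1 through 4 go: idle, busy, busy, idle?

Cycle 1 is given. For each transition, use the conditional probability from the current state:
P(busy | idle) = 1/2; P(busy | busy) = 1/3; P(idle | busy) = 2/3.
P = 1/2 × 1/3 × 2/3 = 2/18 = 1/9.

1/9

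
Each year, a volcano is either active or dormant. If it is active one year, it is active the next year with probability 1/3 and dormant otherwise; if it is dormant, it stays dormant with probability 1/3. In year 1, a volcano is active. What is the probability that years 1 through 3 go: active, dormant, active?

4/9

Year 1 is given. For each transition, use the conditional probability from the current state:
P(dormant | active) = 2/3; P(active | dormant) = 2/3.
P = 2/3 × 2/3 = 4/9.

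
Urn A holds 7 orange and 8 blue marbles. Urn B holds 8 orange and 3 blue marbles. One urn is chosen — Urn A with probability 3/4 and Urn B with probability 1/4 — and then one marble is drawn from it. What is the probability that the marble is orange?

From Urn A: P(orange) = 7/15.
From Urn B: P(orange) = 8/11.
Total probability = (3/4)(7/15) + (1/4)(8/11) = 117/220.

117/220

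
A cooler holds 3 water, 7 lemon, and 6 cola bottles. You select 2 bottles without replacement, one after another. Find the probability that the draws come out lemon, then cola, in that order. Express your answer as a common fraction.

Each draw changes the counts, so multiply the conditional probabilities along the sequence:
P = 7/16 × 6/15 = 42/240 = 7/40.

7/40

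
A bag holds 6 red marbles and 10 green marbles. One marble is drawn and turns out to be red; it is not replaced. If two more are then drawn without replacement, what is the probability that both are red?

2/21

After the first draw, 5 of the remaining 15 marbles are red.
P = 5/15 × 4/14 = 20/210 = 2/21.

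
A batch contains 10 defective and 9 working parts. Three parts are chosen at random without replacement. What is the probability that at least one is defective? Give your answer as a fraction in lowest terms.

P(no defective) = 9/19 × 8/18 × 7/17 = 504/5814 = 28/323.
P(at least one) = 1 − 28/323 = 295/323.

295/323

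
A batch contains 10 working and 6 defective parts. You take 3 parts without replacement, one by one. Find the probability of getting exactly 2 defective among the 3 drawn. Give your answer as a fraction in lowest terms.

One ordering (defective drawn first) has probability 6/16 × 5/15 × 10/14 = 300/3360 = 5/56.
There are C(3,2) = 3 such orderings, each equally likely, so P = 3 × 5/56 = 15/56.

15/56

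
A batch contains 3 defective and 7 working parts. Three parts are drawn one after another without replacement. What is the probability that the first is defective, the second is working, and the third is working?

Each draw changes the counts, so multiply the conditional probabilities along the sequence:
P = 3/10 × 7/9 × 6/8 = 126/720 = 7/40.

7/40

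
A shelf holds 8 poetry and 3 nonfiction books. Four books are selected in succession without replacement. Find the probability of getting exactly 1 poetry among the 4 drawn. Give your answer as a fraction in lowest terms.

One ordering (poetry drawn first) has probability 8/11 × 3/10 × 2/9 × 1/8 = 48/7920 = 1/165.
There are C(4,1) = 4 such orderings, each equally likely, so P = 4 × 1/165 = 4/165.

4/165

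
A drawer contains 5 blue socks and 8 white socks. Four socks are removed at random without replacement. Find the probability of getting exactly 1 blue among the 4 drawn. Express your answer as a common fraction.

56/143

One ordering (blue drawn first) has probability 5/13 × 8/12 × 7/11 × 6/10 = 1680/17160 = 14/143.
There are C(4,1) = 4 such orderings, each equally likely, so P = 4 × 14/143 = 56/143.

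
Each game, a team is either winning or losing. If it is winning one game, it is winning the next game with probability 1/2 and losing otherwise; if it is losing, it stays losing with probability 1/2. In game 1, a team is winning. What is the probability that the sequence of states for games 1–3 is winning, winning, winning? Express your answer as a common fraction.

Game 1 is given. For each transition, use the conditional probability from the current state:
P(winning | winning) = 1/2; P(winning | winning) = 1/2.
P = 1/2 × 1/2 = 1/4.

1/4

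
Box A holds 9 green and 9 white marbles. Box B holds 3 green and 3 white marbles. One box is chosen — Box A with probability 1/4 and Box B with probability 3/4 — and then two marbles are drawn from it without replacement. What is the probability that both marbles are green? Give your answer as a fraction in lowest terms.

71/340

From Box A: P(both green) = (9/18)(8/17) = 4/17.
From Box B: P(both green) = (3/6)(2/5) = 1/5.
Total probability = (1/4)(4/17) + (3/4)(1/5) = 71/340.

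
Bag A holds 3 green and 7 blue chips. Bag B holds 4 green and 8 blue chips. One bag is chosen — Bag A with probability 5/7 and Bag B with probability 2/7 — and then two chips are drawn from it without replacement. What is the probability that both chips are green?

From Bag A: P(both green) = (3/10)(2/9) = 1/15.
From Bag B: P(both green) = (4/12)(3/11) = 1/11.
Total probability = (5/7)(1/15) + (2/7)(1/11) = 17/231.

17/231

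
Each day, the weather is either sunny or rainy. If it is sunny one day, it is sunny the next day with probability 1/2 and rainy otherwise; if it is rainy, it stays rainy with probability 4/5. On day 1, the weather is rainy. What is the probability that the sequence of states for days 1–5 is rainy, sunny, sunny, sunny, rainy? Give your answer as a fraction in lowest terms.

1/40

Day 1 is given. For each transition, use the conditional probability from the current state:
P(sunny | rainy) = 1/5; P(sunny | sunny) = 1/2; P(sunny | sunny) = 1/2; P(rainy | sunny) = 1/2.
P = 1/5 × 1/2 × 1/2 × 1/2 = 1/40.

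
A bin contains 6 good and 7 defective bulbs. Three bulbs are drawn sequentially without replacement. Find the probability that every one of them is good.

10/143

P = 6/13 × 5/12 × 4/11 = 120/1716 = 10/143.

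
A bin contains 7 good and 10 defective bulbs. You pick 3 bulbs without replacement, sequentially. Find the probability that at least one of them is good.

14/17

P(no good) = 10/17 × 9/16 × 8/15 = 720/4080 = 3/17.
P(at least one) = 1 − 3/17 = 14/17.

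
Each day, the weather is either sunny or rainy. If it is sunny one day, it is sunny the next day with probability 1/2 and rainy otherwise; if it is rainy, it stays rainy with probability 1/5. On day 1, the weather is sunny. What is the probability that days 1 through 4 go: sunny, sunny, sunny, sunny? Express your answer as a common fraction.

Day 1 is given. For each transition, use the conditional probability from the current state:
P(sunny | sunny) = 1/2; P(sunny | sunny) = 1/2; P(sunny | sunny) = 1/2.
P = 1/2 × 1/2 × 1/2 = 1/8.

1/8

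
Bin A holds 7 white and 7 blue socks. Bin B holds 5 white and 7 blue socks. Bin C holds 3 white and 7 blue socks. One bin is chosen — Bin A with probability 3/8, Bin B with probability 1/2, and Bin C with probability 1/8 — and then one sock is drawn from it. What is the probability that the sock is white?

13/30

From Bin A: P(white) = 7/14.
From Bin B: P(white) = 5/12.
From Bin C: P(white) = 3/10.
Total probability = (3/8)(7/14) + (1/2)(5/12) + (1/8)(3/10) = 13/30.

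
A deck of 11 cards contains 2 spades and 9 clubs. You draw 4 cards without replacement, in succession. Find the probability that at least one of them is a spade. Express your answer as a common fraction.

34/55

P(no spades) = 9/11 × 8/10 × 7/9 × 6/8 = 3024/7920 = 21/55.
P(at least one) = 1 − 21/55 = 34/55.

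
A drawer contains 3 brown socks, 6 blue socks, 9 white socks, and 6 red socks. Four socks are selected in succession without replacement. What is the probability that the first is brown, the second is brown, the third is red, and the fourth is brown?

1/7084

Each draw changes the counts, so multiply the conditional probabilities along the sequence:
P = 3/24 × 2/23 × 6/22 × 1/21 = 36/255024 = 1/7084.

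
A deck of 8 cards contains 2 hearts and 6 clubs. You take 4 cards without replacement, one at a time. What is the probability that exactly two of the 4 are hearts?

One ordering (hearts drawn first) has probability 2/8 × 1/7 × 6/6 × 5/5 = 60/1680 = 1/28.
There are C(4,2) = 6 such orderings, each equally likely, so P = 6 × 1/28 = 3/14.

3/14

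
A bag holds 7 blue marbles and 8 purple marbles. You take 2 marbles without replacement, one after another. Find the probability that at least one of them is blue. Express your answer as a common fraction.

11/15

P(no blue) = 8/15 × 7/14 = 56/210 = 4/15.
P(at least one) = 1 − 4/15 = 11/15.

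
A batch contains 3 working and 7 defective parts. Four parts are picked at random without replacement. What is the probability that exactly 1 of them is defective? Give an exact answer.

1/30

One ordering (defective drawn first) has probability 7/10 × 3/9 × 2/8 × 1/7 = 42/5040 = 1/120.
There are C(4,1) = 4 such orderings, each equally likely, so P = 4 × 1/120 = 1/30.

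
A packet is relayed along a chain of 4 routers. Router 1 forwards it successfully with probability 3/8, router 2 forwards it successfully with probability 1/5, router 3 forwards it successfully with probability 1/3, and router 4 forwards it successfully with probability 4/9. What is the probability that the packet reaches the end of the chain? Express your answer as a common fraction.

1/90

Each stage is reached only if all earlier stages succeed, so
P = 3/8 × 1/5 × 1/3 × 4/9 = 12/1080 = 1/90.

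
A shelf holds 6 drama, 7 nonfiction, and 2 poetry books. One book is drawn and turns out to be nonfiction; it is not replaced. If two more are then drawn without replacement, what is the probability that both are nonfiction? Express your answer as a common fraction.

15/91

With the first book removed, 6 nonfiction remain out of 14.
P = 6/14 × 5/13 = 30/182 = 15/91.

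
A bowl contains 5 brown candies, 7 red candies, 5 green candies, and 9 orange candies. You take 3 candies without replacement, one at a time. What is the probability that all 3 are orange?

P(all orange) = 9/26 × 8/25 × 7/24 = 504/15600 = 21/650.

21/650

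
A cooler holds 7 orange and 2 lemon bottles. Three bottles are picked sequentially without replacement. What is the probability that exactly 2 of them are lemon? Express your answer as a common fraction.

1/12

One ordering (lemon drawn first) has probability 2/9 × 1/8 × 7/7 = 14/504 = 1/36.
There are C(3,2) = 3 such orderings, each equally likely, so P = 3 × 1/36 = 1/12.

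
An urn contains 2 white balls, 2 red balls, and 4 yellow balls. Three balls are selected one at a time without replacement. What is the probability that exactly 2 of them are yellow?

3/7

One ordering (yellow drawn first) has probability 4/8 × 3/7 × 4/6 = 48/336 = 1/7.
There are C(3,2) = 3 such orderings, each equally likely, so P = 3 × 1/7 = 3/7.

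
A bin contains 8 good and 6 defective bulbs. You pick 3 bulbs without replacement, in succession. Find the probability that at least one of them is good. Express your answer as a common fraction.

P(no good) = 6/14 × 5/13 × 4/12 = 120/2184 = 5/91.
P(at least one) = 1 − 5/91 = 86/91.

86/91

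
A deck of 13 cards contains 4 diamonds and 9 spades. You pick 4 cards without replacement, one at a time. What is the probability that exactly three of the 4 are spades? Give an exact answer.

One ordering (spades drawn first) has probability 9/13 × 8/12 × 7/11 × 4/10 = 2016/17160 = 84/715.
There are C(4,3) = 4 such orderings, each equally likely, so P = 4 × 84/715 = 336/715.

336/715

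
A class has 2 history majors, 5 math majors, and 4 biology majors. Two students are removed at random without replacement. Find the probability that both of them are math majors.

P = 5/11 × 4/10 = 20/110 = 2/11.

2/11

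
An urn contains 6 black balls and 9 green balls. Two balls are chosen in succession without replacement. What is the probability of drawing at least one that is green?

P(no green) = 6/15 × 5/14 = 30/210 = 1/7.
P(at least one) = 1 − 1/7 = 6/7.

6/7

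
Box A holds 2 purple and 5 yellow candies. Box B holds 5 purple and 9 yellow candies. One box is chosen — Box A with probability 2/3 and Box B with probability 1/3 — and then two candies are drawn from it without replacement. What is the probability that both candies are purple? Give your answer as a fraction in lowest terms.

From Box A: P(both purple) = (2/7)(1/6) = 1/21.
From Box B: P(both purple) = (5/14)(4/13) = 10/91.
Total probability = (2/3)(1/21) + (1/3)(10/91) = 8/117.

8/117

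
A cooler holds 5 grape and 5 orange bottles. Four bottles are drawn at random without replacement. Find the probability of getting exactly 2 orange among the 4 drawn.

One ordering (orange drawn first) has probability 5/10 × 4/9 × 5/8 × 4/7 = 400/5040 = 5/63.
There are C(4,2) = 6 such orderings, each equally likely, so P = 6 × 5/63 = 10/21.

10/21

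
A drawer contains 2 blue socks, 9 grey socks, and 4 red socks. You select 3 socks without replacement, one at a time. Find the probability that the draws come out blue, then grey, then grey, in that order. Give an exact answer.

Multiply the probability of each draw given the previous ones:
P = 2/15 × 9/14 × 8/13 = 144/2730 = 24/455.

24/455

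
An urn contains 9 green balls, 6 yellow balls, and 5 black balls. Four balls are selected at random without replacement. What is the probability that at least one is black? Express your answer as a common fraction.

P(no black) = 15/20 × 14/19 × 13/18 × 12/17 = 32760/116280 = 91/323.
P(at least one) = 1 − 91/323 = 232/323.

232/323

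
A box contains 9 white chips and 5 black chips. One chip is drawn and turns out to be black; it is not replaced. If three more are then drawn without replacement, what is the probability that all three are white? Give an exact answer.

42/143

With the first chip removed, 9 white remain out of 13.
P = 9/13 × 8/12 × 7/11 = 504/1716 = 42/143.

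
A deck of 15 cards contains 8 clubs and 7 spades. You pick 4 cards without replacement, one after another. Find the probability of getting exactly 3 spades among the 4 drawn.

One ordering (spades drawn first) has probability 7/15 × 6/14 × 5/13 × 8/12 = 1680/32760 = 2/39.
There are C(4,3) = 4 such orderings, each equally likely, so P = 4 × 2/39 = 8/39.

8/39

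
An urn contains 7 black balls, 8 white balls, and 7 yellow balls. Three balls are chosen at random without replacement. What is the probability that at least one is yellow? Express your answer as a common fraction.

P(no yellow) = 15/22 × 14/21 × 13/20 = 2730/9240 = 13/44.
P(at least one) = 1 − 13/44 = 31/44.

31/44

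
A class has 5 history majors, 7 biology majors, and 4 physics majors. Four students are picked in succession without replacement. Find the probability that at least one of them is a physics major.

P(no physics majors) = 12/16 × 11/15 × 10/14 × 9/13 = 11880/43680 = 99/364.
P(at least one) = 1 − 99/364 = 265/364.

265/364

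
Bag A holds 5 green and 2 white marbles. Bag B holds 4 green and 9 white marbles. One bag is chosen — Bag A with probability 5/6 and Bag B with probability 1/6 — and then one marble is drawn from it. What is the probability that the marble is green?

From Bag A: P(green) = 5/7.
From Bag B: P(green) = 4/13.
Total probability = (5/6)(5/7) + (1/6)(4/13) = 353/546.

353/546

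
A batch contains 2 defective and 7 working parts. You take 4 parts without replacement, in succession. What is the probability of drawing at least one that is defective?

13/18

P(no defective) = 7/9 × 6/8 × 5/7 × 4/6 = 840/3024 = 5/18.
P(at least one) = 1 − 5/18 = 13/18.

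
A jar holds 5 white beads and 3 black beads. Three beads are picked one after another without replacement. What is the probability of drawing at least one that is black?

P(no black) = 5/8 × 4/7 × 3/6 = 60/336 = 5/28.
P(at least one) = 1 − 5/28 = 23/28.

23/28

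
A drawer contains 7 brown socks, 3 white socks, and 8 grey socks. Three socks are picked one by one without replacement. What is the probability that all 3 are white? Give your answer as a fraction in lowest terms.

P(every draw is white) = 3/18 × 2/17 × 1/16 = 6/4896 = 1/816.

1/816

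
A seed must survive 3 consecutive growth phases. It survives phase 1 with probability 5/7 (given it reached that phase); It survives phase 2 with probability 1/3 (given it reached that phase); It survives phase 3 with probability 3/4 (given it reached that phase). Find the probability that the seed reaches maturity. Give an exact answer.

The events are sequential, so multiply the conditional probabilities:
P = 5/7 × 1/3 × 3/4 = 15/84 = 5/28.

5/28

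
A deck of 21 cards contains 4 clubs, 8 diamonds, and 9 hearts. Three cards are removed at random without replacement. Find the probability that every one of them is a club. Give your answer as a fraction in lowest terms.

P(all clubs) = 4/21 × 3/20 × 2/19 = 24/7980 = 2/665.

2/665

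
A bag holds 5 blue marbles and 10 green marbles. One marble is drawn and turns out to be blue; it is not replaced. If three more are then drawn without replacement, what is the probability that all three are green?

With the first marble removed, 10 green remain out of 14.
P = 10/14 × 9/13 × 8/12 = 720/2184 = 30/91.

30/91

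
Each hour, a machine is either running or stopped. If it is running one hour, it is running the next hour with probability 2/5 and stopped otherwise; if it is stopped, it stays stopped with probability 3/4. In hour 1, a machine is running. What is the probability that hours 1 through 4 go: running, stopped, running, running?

3/50

Hour 1 is given. For each transition, use the conditional probability from the current state:
P(stopped | running) = 3/5; P(running | stopped) = 1/4; P(running | running) = 2/5.
P = 3/5 × 1/4 × 2/5 = 6/100 = 3/50.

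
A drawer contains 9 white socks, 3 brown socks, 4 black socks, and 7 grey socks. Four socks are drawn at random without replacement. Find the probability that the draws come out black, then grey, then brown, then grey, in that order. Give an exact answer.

Chain rule:
P = 4/23 × 7/22 × 3/21 × 6/20 = 504/212520 = 3/1265.

3/1265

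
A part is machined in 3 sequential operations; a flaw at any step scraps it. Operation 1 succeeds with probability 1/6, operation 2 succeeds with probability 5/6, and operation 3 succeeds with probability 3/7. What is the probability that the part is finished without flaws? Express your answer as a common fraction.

Multiplying along the chain,
P = 1/6 × 5/6 × 3/7 = 15/252 = 5/84.

5/84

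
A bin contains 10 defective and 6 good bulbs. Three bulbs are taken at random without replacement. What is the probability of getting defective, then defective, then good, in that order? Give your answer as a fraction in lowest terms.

Multiply the probability of each draw given the previous ones:
P = 10/16 × 9/15 × 6/14 = 540/3360 = 9/56.

9/56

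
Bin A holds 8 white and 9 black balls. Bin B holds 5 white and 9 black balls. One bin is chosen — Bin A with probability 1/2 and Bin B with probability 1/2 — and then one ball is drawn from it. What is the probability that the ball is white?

197/476

From Bin A: P(white) = 8/17.
From Bin B: P(white) = 5/14.
Total probability = (1/2)(8/17) + (1/2)(5/14) = 197/476.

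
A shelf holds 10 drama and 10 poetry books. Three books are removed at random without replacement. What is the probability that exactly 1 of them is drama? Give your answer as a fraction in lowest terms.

One ordering (drama drawn first) has probability 10/20 × 10/19 × 9/18 = 900/6840 = 5/38.
There are C(3,1) = 3 such orderings, each equally likely, so P = 3 × 5/38 = 15/38.

15/38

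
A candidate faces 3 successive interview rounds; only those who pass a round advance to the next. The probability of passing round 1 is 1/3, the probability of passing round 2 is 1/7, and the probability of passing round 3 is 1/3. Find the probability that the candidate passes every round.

Multiplying along the chain,
P = 1/3 × 1/7 × 1/3 = 1/63.

1/63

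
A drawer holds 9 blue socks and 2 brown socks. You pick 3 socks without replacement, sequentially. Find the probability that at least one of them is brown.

P(no brown) = 9/11 × 8/10 × 7/9 = 504/990 = 28/55.
P(at least one) = 1 − 28/55 = 27/55.

27/55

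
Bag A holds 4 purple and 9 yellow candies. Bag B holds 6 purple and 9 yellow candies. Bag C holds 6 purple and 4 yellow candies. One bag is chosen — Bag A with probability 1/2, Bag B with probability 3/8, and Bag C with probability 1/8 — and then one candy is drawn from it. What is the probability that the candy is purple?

From Bag A: P(purple) = 4/13.
From Bag B: P(purple) = 6/15.
From Bag C: P(purple) = 6/10.
Total probability = (1/2)(4/13) + (3/8)(6/15) + (1/8)(6/10) = 197/520.

197/520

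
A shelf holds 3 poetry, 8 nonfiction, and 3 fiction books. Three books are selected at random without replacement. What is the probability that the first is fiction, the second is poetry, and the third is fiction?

3/364

Multiply the probability of each draw given the previous ones:
P = 3/14 × 3/13 × 2/12 = 18/2184 = 3/364.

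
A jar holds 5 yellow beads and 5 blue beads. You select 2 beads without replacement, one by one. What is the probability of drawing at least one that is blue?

7/9

P(no blue) = 5/10 × 4/9 = 20/90 = 2/9.
P(at least one) = 1 − 2/9 = 7/9.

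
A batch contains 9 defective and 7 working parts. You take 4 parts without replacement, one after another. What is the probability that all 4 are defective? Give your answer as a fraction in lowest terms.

P = 9/16 × 8/15 × 7/14 × 6/13 = 3024/43680 = 9/130.

9/130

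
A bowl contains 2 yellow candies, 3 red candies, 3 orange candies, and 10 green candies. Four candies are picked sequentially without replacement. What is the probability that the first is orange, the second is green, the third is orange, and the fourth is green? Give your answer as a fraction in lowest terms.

1/136

Multiply the probability of each draw given the previous ones:
P = 3/18 × 10/17 × 2/16 × 9/15 = 540/73440 = 1/136.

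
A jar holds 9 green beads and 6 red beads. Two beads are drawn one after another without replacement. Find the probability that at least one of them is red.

P(no red) = 9/15 × 8/14 = 72/210 = 12/35.
P(at least one) = 1 − 12/35 = 23/35.

23/35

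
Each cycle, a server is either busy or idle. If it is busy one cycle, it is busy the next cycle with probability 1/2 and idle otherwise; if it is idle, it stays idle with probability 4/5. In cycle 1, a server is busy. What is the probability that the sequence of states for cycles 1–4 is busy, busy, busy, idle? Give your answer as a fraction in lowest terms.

Cycle 1 is given. For each transition, use the conditional probability from the current state:
P(busy | busy) = 1/2; P(busy | busy) = 1/2; P(idle | busy) = 1/2.
P = 1/2 × 1/2 × 1/2 = 1/8.

1/8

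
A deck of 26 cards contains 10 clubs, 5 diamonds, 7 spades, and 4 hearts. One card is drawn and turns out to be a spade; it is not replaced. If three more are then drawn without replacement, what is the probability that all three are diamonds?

After the first draw, 5 of the remaining 25 cards are diamonds.
P = 5/25 × 4/24 × 3/23 = 60/13800 = 1/230.

1/230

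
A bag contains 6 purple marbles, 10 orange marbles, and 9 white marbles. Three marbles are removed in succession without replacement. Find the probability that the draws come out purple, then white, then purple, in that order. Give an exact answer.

9/460

Each draw changes the counts, so multiply the conditional probabilities along the sequence:
P = 6/25 × 9/24 × 5/23 = 270/13800 = 9/460.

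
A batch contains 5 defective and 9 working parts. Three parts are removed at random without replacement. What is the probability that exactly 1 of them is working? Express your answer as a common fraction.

One ordering (working drawn first) has probability 9/14 × 5/13 × 4/12 = 180/2184 = 15/182.
There are C(3,1) = 3 such orderings, each equally likely, so P = 3 × 15/182 = 45/182.

45/182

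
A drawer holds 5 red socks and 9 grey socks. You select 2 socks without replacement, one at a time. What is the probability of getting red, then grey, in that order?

Each draw changes the counts, so multiply the conditional probabilities along the sequence:
P = 5/14 × 9/13 = 45/182.

45/182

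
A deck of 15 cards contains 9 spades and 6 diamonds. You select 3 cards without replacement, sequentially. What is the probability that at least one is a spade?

P(no spades) = 6/15 × 5/14 × 4/13 = 120/2730 = 4/91.
P(at least one) = 1 − 4/91 = 87/91.

87/91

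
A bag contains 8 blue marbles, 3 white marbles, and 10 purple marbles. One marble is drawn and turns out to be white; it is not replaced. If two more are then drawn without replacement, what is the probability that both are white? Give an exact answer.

After the first draw, 2 of the remaining 20 marbles are white.
P = 2/20 × 1/19 = 2/380 = 1/190.

1/190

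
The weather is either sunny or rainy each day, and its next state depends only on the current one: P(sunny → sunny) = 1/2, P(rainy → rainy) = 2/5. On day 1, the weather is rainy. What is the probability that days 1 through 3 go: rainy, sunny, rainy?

3/10

Day 1 is given. For each transition, use the conditional probability from the current state:
P(sunny | rainy) = 3/5; P(rainy | sunny) = 1/2.
P = 3/5 × 1/2 = 3/10.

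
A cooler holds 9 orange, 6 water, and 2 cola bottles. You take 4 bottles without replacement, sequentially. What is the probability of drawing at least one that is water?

205/238

P(no water) = 11/17 × 10/16 × 9/15 × 8/14 = 7920/57120 = 33/238.
P(at least one) = 1 − 33/238 = 205/238.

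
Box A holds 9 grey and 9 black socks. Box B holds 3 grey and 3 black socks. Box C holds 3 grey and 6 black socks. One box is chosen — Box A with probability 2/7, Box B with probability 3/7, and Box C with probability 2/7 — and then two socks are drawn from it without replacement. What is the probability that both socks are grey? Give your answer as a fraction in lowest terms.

631/3570

From Box A: P(both grey) = (9/18)(8/17) = 4/17.
From Box B: P(both grey) = (3/6)(2/5) = 1/5.
From Box C: P(both grey) = (3/9)(2/8) = 1/12.
Total probability = (2/7)(4/17) + (3/7)(1/5) + (2/7)(1/12) = 631/3570.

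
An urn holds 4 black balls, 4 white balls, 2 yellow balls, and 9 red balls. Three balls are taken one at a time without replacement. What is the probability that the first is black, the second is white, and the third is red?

8/323

Chain rule:
P = 4/19 × 4/18 × 9/17 = 144/5814 = 8/323.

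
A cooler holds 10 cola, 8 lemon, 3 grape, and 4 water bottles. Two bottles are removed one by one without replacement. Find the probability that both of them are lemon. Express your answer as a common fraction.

7/75

P(all lemon) = 8/25 × 7/24 = 56/600 = 7/75.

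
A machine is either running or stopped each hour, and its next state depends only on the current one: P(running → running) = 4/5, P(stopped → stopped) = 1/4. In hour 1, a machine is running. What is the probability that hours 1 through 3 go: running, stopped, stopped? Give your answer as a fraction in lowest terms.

Hour 1 is given. For each transition, use the conditional probability from the current state:
P(stopped | running) = 1/5; P(stopped | stopped) = 1/4.
P = 1/5 × 1/4 = 1/20.

1/20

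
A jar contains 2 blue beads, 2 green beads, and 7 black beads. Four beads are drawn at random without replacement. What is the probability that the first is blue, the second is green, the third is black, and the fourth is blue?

7/1980

Each draw changes the counts, so multiply the conditional probabilities along the sequence:
P = 2/11 × 2/10 × 7/9 × 1/8 = 28/7920 = 7/1980.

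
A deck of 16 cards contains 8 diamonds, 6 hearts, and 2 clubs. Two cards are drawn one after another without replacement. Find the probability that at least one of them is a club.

P(no clubs) = 14/16 × 13/15 = 182/240 = 91/120.
P(at least one) = 1 − 91/120 = 29/120.

29/120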